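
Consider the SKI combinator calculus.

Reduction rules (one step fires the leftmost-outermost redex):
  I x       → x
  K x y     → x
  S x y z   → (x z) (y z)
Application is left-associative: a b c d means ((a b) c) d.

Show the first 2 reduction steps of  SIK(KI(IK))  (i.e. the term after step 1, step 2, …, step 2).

Answer: after 2 steps: KI(IK)(K(KI(IK)))

Reduction:
  start: SIK(KI(IK))
  [1] I(KI(IK))(K(KI(IK)))
  [2] KI(IK)(K(KI(IK)))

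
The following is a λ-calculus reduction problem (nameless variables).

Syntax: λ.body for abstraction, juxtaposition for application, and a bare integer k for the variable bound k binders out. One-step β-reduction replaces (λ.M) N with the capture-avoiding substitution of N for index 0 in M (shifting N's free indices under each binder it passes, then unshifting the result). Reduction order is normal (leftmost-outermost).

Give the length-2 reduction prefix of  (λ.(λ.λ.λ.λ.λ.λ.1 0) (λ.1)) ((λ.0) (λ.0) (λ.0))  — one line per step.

  start: (λ.(λ.λ.λ.λ.λ.λ.1 0) (λ.1)) ((λ.0) (λ.0) (λ.0))
  →1  (λ.λ.λ.λ.λ.λ.1 0) (λ.(λ.0) (λ.0) (λ.0))
  →2  λ.λ.λ.λ.λ.1 0

Answer: after 2 steps: λ.λ.λ.λ.λ.1 0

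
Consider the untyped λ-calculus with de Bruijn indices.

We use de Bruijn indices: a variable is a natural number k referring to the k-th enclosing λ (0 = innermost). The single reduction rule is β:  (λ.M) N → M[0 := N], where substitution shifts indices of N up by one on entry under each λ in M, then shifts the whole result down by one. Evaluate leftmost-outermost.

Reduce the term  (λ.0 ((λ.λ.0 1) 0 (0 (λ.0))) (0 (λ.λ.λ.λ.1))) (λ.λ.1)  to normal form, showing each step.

  start: (λ.0 ((λ.λ.0 1) 0 (0 (λ.0))) (0 (λ.λ.λ.λ.1))) (λ.λ.1)
  step 1: (λ.λ.1) ((λ.λ.0 1) (λ.λ.1) ((λ.λ.1) (λ.0))) ((λ.λ.1) (λ.λ.λ.λ.1))
  step 2: (λ.(λ.λ.0 1) (λ.λ.1) ((λ.λ.1) (λ.0))) ((λ.λ.1) (λ.λ.λ.λ.1))
  step 3: (λ.λ.0 1) (λ.λ.1) ((λ.λ.1) (λ.0))
  step 4: (λ.0 (λ.λ.1)) ((λ.λ.1) (λ.0))
  step 5: (λ.λ.1) (λ.0) (λ.λ.1)
  step 6: (λ.λ.0) (λ.λ.1)
  step 7: λ.0

Answer: normal form = λ.0  (in 7 steps)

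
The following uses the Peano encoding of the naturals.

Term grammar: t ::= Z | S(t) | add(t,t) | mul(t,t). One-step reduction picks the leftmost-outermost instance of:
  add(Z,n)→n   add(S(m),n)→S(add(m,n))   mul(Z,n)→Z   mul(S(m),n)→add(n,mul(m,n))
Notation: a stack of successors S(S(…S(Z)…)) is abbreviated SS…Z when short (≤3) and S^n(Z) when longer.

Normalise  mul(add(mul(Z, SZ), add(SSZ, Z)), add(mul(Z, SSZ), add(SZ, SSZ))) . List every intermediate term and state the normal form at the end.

  start: mul(add(mul(Z, SZ), add(SSZ, Z)), add(mul(Z, SSZ), add(SZ, SSZ)))
  [1] mul(add(Z, add(SSZ, Z)), add(mul(Z, SSZ), add(SZ, SSZ)))
  [2] mul(add(SSZ, Z), add(mul(Z, SSZ), add(SZ, SSZ)))
  [3] mul(S(add(SZ, Z)), add(mul(Z, SSZ), add(SZ, SSZ)))
  [4] add(add(mul(Z, SSZ), add(SZ, SSZ)), mul(add(SZ, Z), add(mul(Z, SSZ), add(SZ, SSZ))))
  [5] add(add(Z, add(SZ, SSZ)), mul(add(SZ, Z), add(mul(Z, SSZ), add(SZ, SSZ))))
  [6] add(add(SZ, SSZ), mul(add(SZ, Z), add(mul(Z, SSZ), add(SZ, SSZ))))
  [7] add(S(add(Z, SSZ)), mul(add(SZ, Z), add(mul(Z, SSZ), add(SZ, SSZ))))
  [8] S(add(add(Z, SSZ), mul(add(SZ, Z), add(mul(Z, SSZ), add(SZ, SSZ)))))
  [9] S(add(SSZ, mul(add(SZ, Z), add(mul(Z, SSZ), add(SZ, SSZ)))))
  [10] S(S(add(SZ, mul(add(SZ, Z), add(mul(Z, SSZ), add(SZ, SSZ))))))
  [11] S(S(S(add(Z, mul(add(SZ, Z), add(mul(Z, SSZ), add(SZ, SSZ)))))))
  [12] S(S(S(mul(add(SZ, Z), add(mul(Z, SSZ), add(SZ, SSZ))))))
  [13] S(S(S(mul(S(add(Z, Z)), add(mul(Z, SSZ), add(SZ, SSZ))))))
  [14] S(S(S(add(add(mul(Z, SSZ), add(SZ, SSZ)), mul(add(Z, Z), add(mul(Z, SSZ), add(SZ, SSZ)))))))
  [15] S(S(S(add(add(Z, add(SZ, SSZ)), mul(add(Z, Z), add(mul(Z, SSZ), add(SZ, SSZ)))))))
  [16] S(S(S(add(add(SZ, SSZ), mul(add(Z, Z), add(mul(Z, SSZ), add(SZ, SSZ)))))))
  [17] S(S(S(add(S(add(Z, SSZ)), mul(add(Z, Z), add(mul(Z, SSZ), add(SZ, SSZ)))))))
  [18] S(S(S(S(add(add(Z, SSZ), mul(add(Z, Z), add(mul(Z, SSZ), add(SZ, SSZ))))))))
  [19] S(S(S(S(add(SSZ, mul(add(Z, Z), add(mul(Z, SSZ), add(SZ, SSZ))))))))
  [20] S(S(S(S(S(add(SZ, mul(add(Z, Z), add(mul(Z, SSZ), add(SZ, SSZ)))))))))
  [21] S(S(S(S(S(S(add(Z, mul(add(Z, Z), add(mul(Z, SSZ), add(SZ, SSZ))))))))))
  [22] S(S(S(S(S(S(mul(add(Z, Z), add(mul(Z, SSZ), add(SZ, SSZ)))))))))
  [23] S(S(S(S(S(S(mul(Z, add(mul(Z, SSZ), add(SZ, SSZ)))))))))
  [24] S^6(Z)

Answer: normal form = S^6(Z)  (in 24 steps)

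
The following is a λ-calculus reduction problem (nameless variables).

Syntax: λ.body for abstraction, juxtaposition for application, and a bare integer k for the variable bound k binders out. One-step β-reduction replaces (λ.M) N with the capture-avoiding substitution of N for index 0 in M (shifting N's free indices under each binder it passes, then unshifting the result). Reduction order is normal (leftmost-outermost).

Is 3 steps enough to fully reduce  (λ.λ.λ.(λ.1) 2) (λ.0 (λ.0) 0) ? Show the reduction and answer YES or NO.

Answer: YES — reaches normal form λ.λ.0 in 2 ≤ 3 steps

Reduction:
  start: (λ.λ.λ.(λ.1) 2) (λ.0 (λ.0) 0)
  →1  λ.λ.(λ.1) (λ.0 (λ.0) 0)
  →2  λ.λ.0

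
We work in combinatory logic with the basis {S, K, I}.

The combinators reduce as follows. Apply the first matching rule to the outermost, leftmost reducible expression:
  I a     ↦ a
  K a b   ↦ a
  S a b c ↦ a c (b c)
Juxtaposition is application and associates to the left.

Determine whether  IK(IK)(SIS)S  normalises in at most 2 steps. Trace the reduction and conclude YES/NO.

Answer: NO — after 2 steps the term is IKS, not yet normal

Reduction:
  start: IK(IK)(SIS)S
  step 1: K(IK)(SIS)S
  step 2: IKS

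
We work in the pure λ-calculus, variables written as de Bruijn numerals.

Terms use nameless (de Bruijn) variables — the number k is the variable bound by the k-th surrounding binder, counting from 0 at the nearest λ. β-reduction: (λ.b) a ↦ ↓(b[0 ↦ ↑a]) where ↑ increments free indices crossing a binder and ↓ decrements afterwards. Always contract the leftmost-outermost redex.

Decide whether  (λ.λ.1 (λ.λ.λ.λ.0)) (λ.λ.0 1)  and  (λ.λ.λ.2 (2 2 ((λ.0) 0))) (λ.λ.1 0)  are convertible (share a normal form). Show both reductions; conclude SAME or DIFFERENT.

Answer: DIFFERENT — A ⇓ λ.λ.0 (λ.λ.λ.λ.0), B ⇓ λ.λ.λ.1 0

Working:
Term A:
  start: (λ.λ.1 (λ.λ.λ.λ.0)) (λ.λ.0 1)
  step 1: λ.(λ.λ.0 1) (λ.λ.λ.λ.0)
  step 2: λ.λ.0 (λ.λ.λ.λ.0)

Term B:
  start: (λ.λ.λ.2 (2 2 ((λ.0) 0))) (λ.λ.1 0)
  step 1: λ.λ.(λ.λ.1 0) ((λ.λ.1 0) (λ.λ.1 0) ((λ.0) 0))
  step 2: λ.λ.λ.(λ.λ.1 0) (λ.λ.1 0) ((λ.0) 1) 0
  step 3: λ.λ.λ.(λ.(λ.λ.1 0) 0) ((λ.0) 1) 0
  step 4: λ.λ.λ.(λ.λ.1 0) ((λ.0) 1) 0
  step 5: λ.λ.λ.(λ.(λ.0) 2 0) 0
  step 6: λ.λ.λ.(λ.0) 1 0
  step 7: λ.λ.λ.1 0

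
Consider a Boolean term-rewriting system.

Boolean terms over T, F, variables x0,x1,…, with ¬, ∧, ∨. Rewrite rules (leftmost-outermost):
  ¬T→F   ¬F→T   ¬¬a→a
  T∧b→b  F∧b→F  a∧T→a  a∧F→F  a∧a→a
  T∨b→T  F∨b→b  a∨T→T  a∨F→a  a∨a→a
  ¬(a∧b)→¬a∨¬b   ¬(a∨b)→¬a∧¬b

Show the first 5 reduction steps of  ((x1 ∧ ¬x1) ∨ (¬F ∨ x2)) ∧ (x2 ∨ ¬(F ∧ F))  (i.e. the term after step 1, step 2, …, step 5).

  start: ((x1 ∧ ¬x1) ∨ (¬F ∨ x2)) ∧ (x2 ∨ ¬(F ∧ F))
  step 1: ((x1 ∧ ¬x1) ∨ (T ∨ x2)) ∧ (x2 ∨ ¬(F ∧ F))
  step 2: ((x1 ∧ ¬x1) ∨ T) ∧ (x2 ∨ ¬(F ∧ F))
  step 3: T ∧ (x2 ∨ ¬(F ∧ F))
  step 4: x2 ∨ ¬(F ∧ F)
  step 5: x2 ∨ (¬F ∨ ¬F)

Answer: after 5 steps: x2 ∨ (¬F ∨ ¬F)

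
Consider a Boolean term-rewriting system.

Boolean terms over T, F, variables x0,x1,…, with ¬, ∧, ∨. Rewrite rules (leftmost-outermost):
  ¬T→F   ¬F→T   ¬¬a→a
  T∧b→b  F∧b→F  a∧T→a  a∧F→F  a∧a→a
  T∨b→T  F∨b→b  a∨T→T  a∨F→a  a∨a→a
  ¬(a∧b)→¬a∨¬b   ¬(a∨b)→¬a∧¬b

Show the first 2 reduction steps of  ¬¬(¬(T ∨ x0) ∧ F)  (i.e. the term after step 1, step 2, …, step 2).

  start: ¬¬(¬(T ∨ x0) ∧ F)
  step 1: ¬(T ∨ x0) ∧ F
  step 2: F

Answer: after 2 steps: F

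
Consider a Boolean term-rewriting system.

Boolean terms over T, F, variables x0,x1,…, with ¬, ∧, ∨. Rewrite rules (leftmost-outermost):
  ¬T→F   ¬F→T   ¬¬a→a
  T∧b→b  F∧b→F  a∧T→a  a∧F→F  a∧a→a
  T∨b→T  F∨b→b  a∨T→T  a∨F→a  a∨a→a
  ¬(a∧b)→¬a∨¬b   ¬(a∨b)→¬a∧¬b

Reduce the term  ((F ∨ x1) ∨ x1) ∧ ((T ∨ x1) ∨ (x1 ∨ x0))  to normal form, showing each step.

  start: ((F ∨ x1) ∨ x1) ∧ ((T ∨ x1) ∨ (x1 ∨ x0))
  [1] (x1 ∨ x1) ∧ ((T ∨ x1) ∨ (x1 ∨ x0))
  [2] x1 ∧ ((T ∨ x1) ∨ (x1 ∨ x0))
  [3] x1 ∧ (T ∨ (x1 ∨ x0))
  [4] x1 ∧ T
  [5] x1

Answer: normal form = x1  (in 5 steps)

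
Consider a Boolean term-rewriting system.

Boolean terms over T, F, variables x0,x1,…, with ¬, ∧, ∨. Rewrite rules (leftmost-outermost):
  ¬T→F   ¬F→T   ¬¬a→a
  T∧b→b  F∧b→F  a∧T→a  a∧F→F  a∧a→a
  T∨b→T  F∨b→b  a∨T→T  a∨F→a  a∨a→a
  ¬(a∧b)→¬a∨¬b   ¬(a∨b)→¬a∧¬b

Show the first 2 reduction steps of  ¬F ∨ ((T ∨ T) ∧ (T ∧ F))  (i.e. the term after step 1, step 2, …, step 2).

Answer: after 2 steps: T

Reduction:
  start: ¬F ∨ ((T ∨ T) ∧ (T ∧ F))
  →1  T ∨ ((T ∨ T) ∧ (T ∧ F))
  →2  T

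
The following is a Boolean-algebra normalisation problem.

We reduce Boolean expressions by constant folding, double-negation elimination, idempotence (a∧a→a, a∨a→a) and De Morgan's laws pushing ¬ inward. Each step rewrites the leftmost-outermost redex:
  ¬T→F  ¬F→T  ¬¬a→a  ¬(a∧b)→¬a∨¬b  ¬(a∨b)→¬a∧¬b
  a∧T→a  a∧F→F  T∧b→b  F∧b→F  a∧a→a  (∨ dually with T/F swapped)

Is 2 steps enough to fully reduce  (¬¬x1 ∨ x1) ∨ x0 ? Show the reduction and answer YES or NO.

  start: (¬¬x1 ∨ x1) ∨ x0
  →1  (x1 ∨ x1) ∨ x0
  →2  x1 ∨ x0

Answer: YES — reaches normal form x1 ∨ x0 in 2 ≤ 2 steps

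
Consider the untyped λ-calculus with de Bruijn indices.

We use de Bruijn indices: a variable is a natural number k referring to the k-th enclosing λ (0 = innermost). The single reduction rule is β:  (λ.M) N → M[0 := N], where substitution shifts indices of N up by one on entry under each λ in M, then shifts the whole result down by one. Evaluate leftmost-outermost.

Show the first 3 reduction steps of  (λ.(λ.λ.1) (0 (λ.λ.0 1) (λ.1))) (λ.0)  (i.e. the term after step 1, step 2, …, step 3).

Answer: after 3 steps: λ.(λ.λ.0 1) (λ.λ.0)

Reduction:
  start: (λ.(λ.λ.1) (0 (λ.λ.0 1) (λ.1))) (λ.0)
  →1  (λ.λ.1) ((λ.0) (λ.λ.0 1) (λ.λ.0))
  →2  λ.(λ.0) (λ.λ.0 1) (λ.λ.0)
  →3  λ.(λ.λ.0 1) (λ.λ.0)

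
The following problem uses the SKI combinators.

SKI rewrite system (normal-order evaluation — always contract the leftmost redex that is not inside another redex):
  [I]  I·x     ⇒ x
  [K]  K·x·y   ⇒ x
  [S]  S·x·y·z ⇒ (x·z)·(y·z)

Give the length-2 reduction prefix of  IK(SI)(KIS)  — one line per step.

  start: IK(SI)(KIS)
  step 1: K(SI)(KIS)
  step 2: SI

Answer: after 2 steps: SI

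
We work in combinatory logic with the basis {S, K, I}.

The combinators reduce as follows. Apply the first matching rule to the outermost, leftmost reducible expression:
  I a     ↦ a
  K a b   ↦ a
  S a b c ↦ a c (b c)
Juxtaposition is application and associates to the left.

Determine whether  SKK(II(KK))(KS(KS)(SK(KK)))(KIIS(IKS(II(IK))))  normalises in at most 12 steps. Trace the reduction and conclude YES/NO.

  start: SKK(II(KK))(KS(KS)(SK(KK)))(KIIS(IKS(II(IK))))
  →1  K(II(KK))(K(II(KK)))(KS(KS)(SK(KK)))(KIIS(IKS(II(IK))))
  →2  II(KK)(KS(KS)(SK(KK)))(KIIS(IKS(II(IK))))
  →3  I(KK)(KS(KS)(SK(KK)))(KIIS(IKS(II(IK))))
  →4  KK(KS(KS)(SK(KK)))(KIIS(IKS(II(IK))))
  →5  K(KIIS(IKS(II(IK))))
  →6  K(IS(IKS(II(IK))))
  →7  K(S(IKS(II(IK))))
  →8  K(S(KS(II(IK))))
  →9  K(SS)

Answer: YES — reaches normal form K(SS) in 9 ≤ 12 steps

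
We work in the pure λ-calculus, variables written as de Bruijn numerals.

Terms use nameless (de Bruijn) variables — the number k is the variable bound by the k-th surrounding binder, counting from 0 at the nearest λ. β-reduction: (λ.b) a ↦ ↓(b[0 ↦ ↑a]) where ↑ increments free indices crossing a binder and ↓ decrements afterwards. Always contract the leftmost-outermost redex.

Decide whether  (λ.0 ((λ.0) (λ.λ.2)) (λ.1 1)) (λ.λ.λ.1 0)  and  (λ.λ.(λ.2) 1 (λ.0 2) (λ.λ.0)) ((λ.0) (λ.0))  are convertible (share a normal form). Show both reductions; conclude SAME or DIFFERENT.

Term A:
  start: (λ.0 ((λ.0) (λ.λ.2)) (λ.1 1)) (λ.λ.λ.1 0)
  step 1: (λ.λ.λ.1 0) ((λ.0) (λ.λ.λ.λ.λ.1 0)) (λ.(λ.λ.λ.1 0) (λ.λ.λ.1 0))
  step 2: (λ.λ.1 0) (λ.(λ.λ.λ.1 0) (λ.λ.λ.1 0))
  step 3: λ.(λ.(λ.λ.λ.1 0) (λ.λ.λ.1 0)) 0
  step 4: λ.(λ.λ.λ.1 0) (λ.λ.λ.1 0)
  step 5: λ.λ.λ.1 0

Term B:
  start: (λ.λ.(λ.2) 1 (λ.0 2) (λ.λ.0)) ((λ.0) (λ.0))
  step 1: λ.(λ.(λ.0) (λ.0)) ((λ.0) (λ.0)) (λ.0 ((λ.0) (λ.0))) (λ.λ.0)
  step 2: λ.(λ.0) (λ.0) (λ.0 ((λ.0) (λ.0))) (λ.λ.0)
  step 3: λ.(λ.0) (λ.0 ((λ.0) (λ.0))) (λ.λ.0)
  step 4: λ.(λ.0 ((λ.0) (λ.0))) (λ.λ.0)
  step 5: λ.(λ.λ.0) ((λ.0) (λ.0))
  step 6: λ.λ.0

Answer: DIFFERENT — A ⇓ λ.λ.λ.1 0, B ⇓ λ.λ.0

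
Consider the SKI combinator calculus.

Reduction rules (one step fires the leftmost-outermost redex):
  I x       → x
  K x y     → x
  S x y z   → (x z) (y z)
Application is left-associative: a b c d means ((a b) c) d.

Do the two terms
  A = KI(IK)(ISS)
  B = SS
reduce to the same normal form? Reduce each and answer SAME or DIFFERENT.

Answer: SAME — A ⇓ SS, B ⇓ SS

Working:
Term A:
  start: KI(IK)(ISS)
  step 1: I(ISS)
  step 2: ISS
  step 3: SS

Term B:
  start: SS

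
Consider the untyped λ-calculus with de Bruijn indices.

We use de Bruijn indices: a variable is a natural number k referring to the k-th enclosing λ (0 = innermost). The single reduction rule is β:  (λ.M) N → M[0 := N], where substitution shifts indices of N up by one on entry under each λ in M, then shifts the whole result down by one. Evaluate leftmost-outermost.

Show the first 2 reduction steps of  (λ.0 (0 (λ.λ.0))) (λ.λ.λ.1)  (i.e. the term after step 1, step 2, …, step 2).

  start: (λ.0 (0 (λ.λ.0))) (λ.λ.λ.1)
  →1  (λ.λ.λ.1) ((λ.λ.λ.1) (λ.λ.0))
  →2  λ.λ.1

Answer: after 2 steps: λ.λ.1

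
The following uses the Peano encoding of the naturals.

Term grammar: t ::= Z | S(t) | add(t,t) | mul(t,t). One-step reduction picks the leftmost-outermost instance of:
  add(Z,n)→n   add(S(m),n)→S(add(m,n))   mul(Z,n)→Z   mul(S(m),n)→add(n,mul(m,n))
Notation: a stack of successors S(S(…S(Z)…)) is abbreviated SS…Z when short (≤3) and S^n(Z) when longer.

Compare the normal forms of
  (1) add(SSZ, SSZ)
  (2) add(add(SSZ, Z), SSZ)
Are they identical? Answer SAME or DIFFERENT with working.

Term A:
  start: add(SSZ, SSZ)
  →1  S(add(SZ, SSZ))
  →2  S(S(add(Z, SSZ)))
  →3  S^4(Z)

Term B:
  start: add(add(SSZ, Z), SSZ)
  →1  add(S(add(SZ, Z)), SSZ)
  →2  S(add(add(SZ, Z), SSZ))
  →3  S(add(S(add(Z, Z)), SSZ))
  →4  S(S(add(add(Z, Z), SSZ)))
  →5  S(S(add(Z, SSZ)))
  →6  S^4(Z)

Answer: SAME — A ⇓ S^4(Z), B ⇓ S^4(Z)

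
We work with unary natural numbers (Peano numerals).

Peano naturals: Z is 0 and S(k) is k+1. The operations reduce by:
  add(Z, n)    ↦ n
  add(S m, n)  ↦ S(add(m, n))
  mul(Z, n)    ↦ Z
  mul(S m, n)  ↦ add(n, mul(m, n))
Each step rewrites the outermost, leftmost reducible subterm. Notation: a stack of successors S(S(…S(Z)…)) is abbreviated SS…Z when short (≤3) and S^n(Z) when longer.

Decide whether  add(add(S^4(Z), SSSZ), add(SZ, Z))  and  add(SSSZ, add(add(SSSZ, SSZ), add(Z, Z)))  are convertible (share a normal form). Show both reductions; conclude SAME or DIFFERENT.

Answer: SAME — A ⇓ S^8(Z), B ⇓ S^8(Z)

Derivation:
Term A:
  start: add(add(S^4(Z), SSSZ), add(SZ, Z))
  [1] add(S(add(SSSZ, SSSZ)), add(SZ, Z))
  [2] S(add(add(SSSZ, SSSZ), add(SZ, Z)))
  [3] S(add(S(add(SSZ, SSSZ)), add(SZ, Z)))
  [4] S(S(add(add(SSZ, SSSZ), add(SZ, Z))))
  [5] S(S(add(S(add(SZ, SSSZ)), add(SZ, Z))))
  [6] S(S(S(add(add(SZ, SSSZ), add(SZ, Z)))))
  [7] S(S(S(add(S(add(Z, SSSZ)), add(SZ, Z)))))
  [8] S(S(S(S(add(add(Z, SSSZ), add(SZ, Z))))))
  [9] S(S(S(S(add(SSSZ, add(SZ, Z))))))
  [10] S(S(S(S(S(add(SSZ, add(SZ, Z)))))))
  [11] S(S(S(S(S(S(add(SZ, add(SZ, Z))))))))
  [12] S(S(S(S(S(S(S(add(Z, add(SZ, Z)))))))))
  [13] S(S(S(S(S(S(S(add(SZ, Z))))))))
  [14] S(S(S(S(S(S(S(S(add(Z, Z)))))))))
  [15] S^8(Z)

Term B:
  start: add(SSSZ, add(add(SSSZ, SSZ), add(Z, Z)))
  [1] S(add(SSZ, add(add(SSSZ, SSZ), add(Z, Z))))
  [2] S(S(add(SZ, add(add(SSSZ, SSZ), add(Z, Z)))))
  [3] S(S(S(add(Z, add(add(SSSZ, SSZ), add(Z, Z))))))
  [4] S(S(S(add(add(SSSZ, SSZ), add(Z, Z)))))
  [5] S(S(S(add(S(add(SSZ, SSZ)), add(Z, Z)))))
  [6] S(S(S(S(add(add(SSZ, SSZ), add(Z, Z))))))
  [7] S(S(S(S(add(S(add(SZ, SSZ)), add(Z, Z))))))
  [8] S(S(S(S(S(add(add(SZ, SSZ), add(Z, Z)))))))
  [9] S(S(S(S(S(add(S(add(Z, SSZ)), add(Z, Z)))))))
  [10] S(S(S(S(S(S(add(add(Z, SSZ), add(Z, Z))))))))
  [11] S(S(S(S(S(S(add(SSZ, add(Z, Z))))))))
  [12] S(S(S(S(S(S(S(add(SZ, add(Z, Z)))))))))
  [13] S(S(S(S(S(S(S(S(add(Z, add(Z, Z))))))))))
  [14] S(S(S(S(S(S(S(S(add(Z, Z)))))))))
  [15] S^8(Z)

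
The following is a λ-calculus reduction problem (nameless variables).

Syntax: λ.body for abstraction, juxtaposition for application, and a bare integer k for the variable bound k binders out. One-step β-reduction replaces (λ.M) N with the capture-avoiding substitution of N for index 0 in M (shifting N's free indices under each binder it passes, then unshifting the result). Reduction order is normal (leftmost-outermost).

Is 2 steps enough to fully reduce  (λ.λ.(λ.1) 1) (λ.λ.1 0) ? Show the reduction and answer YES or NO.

Answer: YES — reaches normal form λ.0 in 2 ≤ 2 steps

Derivation:
  start: (λ.λ.(λ.1) 1) (λ.λ.1 0)
  step 1: λ.(λ.1) (λ.λ.1 0)
  step 2: λ.0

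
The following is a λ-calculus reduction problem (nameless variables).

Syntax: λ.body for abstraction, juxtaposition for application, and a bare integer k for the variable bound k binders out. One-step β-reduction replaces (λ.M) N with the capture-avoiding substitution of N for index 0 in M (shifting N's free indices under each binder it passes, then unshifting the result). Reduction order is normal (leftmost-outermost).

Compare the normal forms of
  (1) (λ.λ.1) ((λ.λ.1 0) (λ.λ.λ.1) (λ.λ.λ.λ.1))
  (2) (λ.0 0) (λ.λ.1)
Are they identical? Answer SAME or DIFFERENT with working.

Answer: SAME — A ⇓ λ.λ.λ.1, B ⇓ λ.λ.λ.1

Working:
Term A:
  start: (λ.λ.1) ((λ.λ.1 0) (λ.λ.λ.1) (λ.λ.λ.λ.1))
  [1] λ.(λ.λ.1 0) (λ.λ.λ.1) (λ.λ.λ.λ.1)
  [2] λ.(λ.(λ.λ.λ.1) 0) (λ.λ.λ.λ.1)
  [3] λ.(λ.λ.λ.1) (λ.λ.λ.λ.1)
  [4] λ.λ.λ.1

Term B:
  start: (λ.0 0) (λ.λ.1)
  [1] (λ.λ.1) (λ.λ.1)
  [2] λ.λ.λ.1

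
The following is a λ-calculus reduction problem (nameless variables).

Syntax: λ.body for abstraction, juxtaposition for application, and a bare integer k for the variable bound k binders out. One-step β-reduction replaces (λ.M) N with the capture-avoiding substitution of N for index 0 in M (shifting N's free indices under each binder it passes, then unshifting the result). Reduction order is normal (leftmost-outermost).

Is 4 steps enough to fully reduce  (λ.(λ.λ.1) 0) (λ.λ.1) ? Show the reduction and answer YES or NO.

  start: (λ.(λ.λ.1) 0) (λ.λ.1)
  step 1: (λ.λ.1) (λ.λ.1)
  step 2: λ.λ.λ.1

Answer: YES — reaches normal form λ.λ.λ.1 in 2 ≤ 4 steps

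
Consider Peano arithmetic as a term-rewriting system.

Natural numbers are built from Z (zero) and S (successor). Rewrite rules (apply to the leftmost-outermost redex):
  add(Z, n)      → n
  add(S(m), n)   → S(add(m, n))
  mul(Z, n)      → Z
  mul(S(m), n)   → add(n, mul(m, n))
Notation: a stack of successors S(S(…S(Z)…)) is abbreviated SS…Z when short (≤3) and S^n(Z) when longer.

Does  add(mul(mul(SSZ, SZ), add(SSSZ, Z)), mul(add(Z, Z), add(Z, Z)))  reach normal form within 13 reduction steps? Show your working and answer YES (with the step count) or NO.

  start: add(mul(mul(SSZ, SZ), add(SSSZ, Z)), mul(add(Z, Z), add(Z, Z)))
  step 1: add(mul(add(SZ, mul(SZ, SZ)), add(SSSZ, Z)), mul(add(Z, Z), add(Z, Z)))
  step 2: add(mul(S(add(Z, mul(SZ, SZ))), add(SSSZ, Z)), mul(add(Z, Z), add(Z, Z)))
  step 3: add(add(add(SSSZ, Z), mul(add(Z, mul(SZ, SZ)), add(SSSZ, Z))), mul(add(Z, Z), add(Z, Z)))
  step 4: add(add(S(add(SSZ, Z)), mul(add(Z, mul(SZ, SZ)), add(SSSZ, Z))), mul(add(Z, Z), add(Z, Z)))
  step 5: add(S(add(add(SSZ, Z), mul(add(Z, mul(SZ, SZ)), add(SSSZ, Z)))), mul(add(Z, Z), add(Z, Z)))
  step 6: S(add(add(add(SSZ, Z), mul(add(Z, mul(SZ, SZ)), add(SSSZ, Z))), mul(add(Z, Z), add(Z, Z))))
  step 7: S(add(add(S(add(SZ, Z)), mul(add(Z, mul(SZ, SZ)), add(SSSZ, Z))), mul(add(Z, Z), add(Z, Z))))
  step 8: S(add(S(add(add(SZ, Z), mul(add(Z, mul(SZ, SZ)), add(SSSZ, Z)))), mul(add(Z, Z), add(Z, Z))))
  step 9: S(S(add(add(add(SZ, Z), mul(add(Z, mul(SZ, SZ)), add(SSSZ, Z))), mul(add(Z, Z), add(Z, Z)))))
  step 10: S(S(add(add(S(add(Z, Z)), mul(add(Z, mul(SZ, SZ)), add(SSSZ, Z))), mul(add(Z, Z), add(Z, Z)))))
  step 11: S(S(add(S(add(add(Z, Z), mul(add(Z, mul(SZ, SZ)), add(SSSZ, Z)))), mul(add(Z, Z), add(Z, Z)))))
  step 12: S(S(S(add(add(add(Z, Z), mul(add(Z, mul(SZ, SZ)), add(SSSZ, Z))), mul(add(Z, Z), add(Z, Z))))))
  step 13: S(S(S(add(add(Z, mul(add(Z, mul(SZ, SZ)), add(SSSZ, Z))), mul(add(Z, Z), add(Z, Z))))))

Answer: NO — after 13 steps the term is S(S(S(add(add(Z, mul(add(Z, mul(SZ, SZ)), add(SSSZ, Z))), mul(add(Z, Z), add(Z, Z)))))), not yet normal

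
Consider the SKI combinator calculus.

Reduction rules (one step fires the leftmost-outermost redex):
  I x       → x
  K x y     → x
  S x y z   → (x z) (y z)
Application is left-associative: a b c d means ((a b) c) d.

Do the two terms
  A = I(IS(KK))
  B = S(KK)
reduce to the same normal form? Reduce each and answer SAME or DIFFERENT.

Answer: SAME — A ⇓ S(KK), B ⇓ S(KK)

Working:
Term A:
  start: I(IS(KK))
  →1  IS(KK)
  →2  S(KK)

Term B:
  start: S(KK)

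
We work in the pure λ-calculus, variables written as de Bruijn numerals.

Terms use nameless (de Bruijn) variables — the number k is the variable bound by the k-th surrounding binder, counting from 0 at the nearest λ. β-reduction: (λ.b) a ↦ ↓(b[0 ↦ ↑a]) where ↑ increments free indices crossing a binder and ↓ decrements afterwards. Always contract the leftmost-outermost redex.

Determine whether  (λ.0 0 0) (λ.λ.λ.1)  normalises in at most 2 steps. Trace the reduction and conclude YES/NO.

Answer: NO — after 2 steps the term is (λ.λ.1) (λ.λ.λ.1), not yet normal

Working:
  start: (λ.0 0 0) (λ.λ.λ.1)
  step 1: (λ.λ.λ.1) (λ.λ.λ.1) (λ.λ.λ.1)
  step 2: (λ.λ.1) (λ.λ.λ.1)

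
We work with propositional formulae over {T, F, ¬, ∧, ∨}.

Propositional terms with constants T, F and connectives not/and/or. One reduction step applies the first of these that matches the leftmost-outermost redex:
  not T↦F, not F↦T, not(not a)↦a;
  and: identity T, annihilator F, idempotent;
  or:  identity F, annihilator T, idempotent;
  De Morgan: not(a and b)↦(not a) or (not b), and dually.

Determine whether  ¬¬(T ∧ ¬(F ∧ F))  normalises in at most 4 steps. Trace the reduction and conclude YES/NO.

  start: ¬¬(T ∧ ¬(F ∧ F))
  →1  T ∧ ¬(F ∧ F)
  →2  ¬(F ∧ F)
  →3  ¬F ∨ ¬F
  →4  ¬F

Answer: NO — after 4 steps the term is ¬F, not yet normal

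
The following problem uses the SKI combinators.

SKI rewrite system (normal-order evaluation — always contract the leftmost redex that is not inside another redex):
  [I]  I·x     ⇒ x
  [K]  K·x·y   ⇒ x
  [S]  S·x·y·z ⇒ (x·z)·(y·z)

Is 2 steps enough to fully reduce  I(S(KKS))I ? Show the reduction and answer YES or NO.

Answer: YES — reaches normal form SKI in 2 ≤ 2 steps

Derivation:
  start: I(S(KKS))I
  [1] S(KKS)I
  [2] SKI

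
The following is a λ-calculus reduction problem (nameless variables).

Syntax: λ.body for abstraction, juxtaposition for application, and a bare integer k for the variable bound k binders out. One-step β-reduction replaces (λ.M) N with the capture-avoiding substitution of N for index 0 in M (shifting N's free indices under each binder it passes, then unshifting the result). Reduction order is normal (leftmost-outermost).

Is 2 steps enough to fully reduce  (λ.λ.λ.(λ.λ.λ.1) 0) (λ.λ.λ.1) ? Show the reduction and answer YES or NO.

Answer: YES — reaches normal form λ.λ.λ.λ.1 in 2 ≤ 2 steps

Working:
  start: (λ.λ.λ.(λ.λ.λ.1) 0) (λ.λ.λ.1)
  step 1: λ.λ.(λ.λ.λ.1) 0
  step 2: λ.λ.λ.λ.1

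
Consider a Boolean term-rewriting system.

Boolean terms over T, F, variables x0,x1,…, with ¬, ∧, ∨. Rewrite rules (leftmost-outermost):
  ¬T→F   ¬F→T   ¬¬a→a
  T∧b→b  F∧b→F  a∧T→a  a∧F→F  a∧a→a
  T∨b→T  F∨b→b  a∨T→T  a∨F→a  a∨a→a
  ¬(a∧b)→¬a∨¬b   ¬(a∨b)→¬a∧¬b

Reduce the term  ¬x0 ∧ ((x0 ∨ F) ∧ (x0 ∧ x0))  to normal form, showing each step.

Answer: normal form = ¬x0 ∧ x0  (in 3 steps)

Reduction:
  start: ¬x0 ∧ ((x0 ∨ F) ∧ (x0 ∧ x0))
  →1  ¬x0 ∧ (x0 ∧ (x0 ∧ x0))
  →2  ¬x0 ∧ (x0 ∧ x0)
  →3  ¬x0 ∧ x0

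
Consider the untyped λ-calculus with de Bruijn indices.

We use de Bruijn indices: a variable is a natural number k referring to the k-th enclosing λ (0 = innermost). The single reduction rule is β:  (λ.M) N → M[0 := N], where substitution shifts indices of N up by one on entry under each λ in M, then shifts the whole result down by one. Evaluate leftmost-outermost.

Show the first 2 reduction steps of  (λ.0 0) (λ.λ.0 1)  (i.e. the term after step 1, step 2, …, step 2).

Answer: after 2 steps: λ.0 (λ.λ.0 1)

Working:
  start: (λ.0 0) (λ.λ.0 1)
  →1  (λ.λ.0 1) (λ.λ.0 1)
  →2  λ.0 (λ.λ.0 1)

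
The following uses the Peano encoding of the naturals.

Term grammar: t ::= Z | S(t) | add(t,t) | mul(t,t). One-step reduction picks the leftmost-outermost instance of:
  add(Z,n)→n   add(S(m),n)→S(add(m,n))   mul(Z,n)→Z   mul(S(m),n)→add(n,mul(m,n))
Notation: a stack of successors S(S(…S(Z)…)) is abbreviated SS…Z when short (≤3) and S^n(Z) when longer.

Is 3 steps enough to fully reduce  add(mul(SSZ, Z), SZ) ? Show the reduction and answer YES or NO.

  start: add(mul(SSZ, Z), SZ)
  step 1: add(add(Z, mul(SZ, Z)), SZ)
  step 2: add(mul(SZ, Z), SZ)
  step 3: add(add(Z, mul(Z, Z)), SZ)

Answer: NO — after 3 steps the term is add(add(Z, mul(Z, Z)), SZ), not yet normal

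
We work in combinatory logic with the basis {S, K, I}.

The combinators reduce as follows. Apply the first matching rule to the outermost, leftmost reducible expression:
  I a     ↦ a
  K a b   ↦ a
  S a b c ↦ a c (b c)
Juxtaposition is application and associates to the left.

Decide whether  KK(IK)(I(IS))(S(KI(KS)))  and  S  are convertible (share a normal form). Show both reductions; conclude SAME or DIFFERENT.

Answer: SAME — A ⇓ S, B ⇓ S

Working:
Term A:
  start: KK(IK)(I(IS))(S(KI(KS)))
  [1] K(I(IS))(S(KI(KS)))
  [2] I(IS)
  [3] IS
  [4] S

Term B:
  start: S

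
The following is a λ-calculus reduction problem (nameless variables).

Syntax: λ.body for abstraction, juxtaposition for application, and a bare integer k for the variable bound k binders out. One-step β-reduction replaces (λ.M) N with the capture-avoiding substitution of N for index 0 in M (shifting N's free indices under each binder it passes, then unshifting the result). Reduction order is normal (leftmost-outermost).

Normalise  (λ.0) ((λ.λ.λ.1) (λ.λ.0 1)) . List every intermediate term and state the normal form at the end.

Answer: normal form = λ.λ.1  (in 2 steps)

Derivation:
  start: (λ.0) ((λ.λ.λ.1) (λ.λ.0 1))
  [1] (λ.λ.λ.1) (λ.λ.0 1)
  [2] λ.λ.1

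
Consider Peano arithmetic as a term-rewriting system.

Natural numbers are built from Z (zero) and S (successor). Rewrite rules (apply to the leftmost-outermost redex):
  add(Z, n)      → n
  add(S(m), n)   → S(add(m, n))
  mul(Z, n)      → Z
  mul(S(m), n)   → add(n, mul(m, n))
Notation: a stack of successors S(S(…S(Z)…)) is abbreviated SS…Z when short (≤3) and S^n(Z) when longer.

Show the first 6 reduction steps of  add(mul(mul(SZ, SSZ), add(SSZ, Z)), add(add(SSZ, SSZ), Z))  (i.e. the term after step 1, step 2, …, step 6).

  start: add(mul(mul(SZ, SSZ), add(SSZ, Z)), add(add(SSZ, SSZ), Z))
  →1  add(mul(add(SSZ, mul(Z, SSZ)), add(SSZ, Z)), add(add(SSZ, SSZ), Z))
  →2  add(mul(S(add(SZ, mul(Z, SSZ))), add(SSZ, Z)), add(add(SSZ, SSZ), Z))
  →3  add(add(add(SSZ, Z), mul(add(SZ, mul(Z, SSZ)), add(SSZ, Z))), add(add(SSZ, SSZ), Z))
  →4  add(add(S(add(SZ, Z)), mul(add(SZ, mul(Z, SSZ)), add(SSZ, Z))), add(add(SSZ, SSZ), Z))
  →5  add(S(add(add(SZ, Z), mul(add(SZ, mul(Z, SSZ)), add(SSZ, Z)))), add(add(SSZ, SSZ), Z))
  →6  S(add(add(add(SZ, Z), mul(add(SZ, mul(Z, SSZ)), add(SSZ, Z))), add(add(SSZ, SSZ), Z)))

Answer: after 6 steps: S(add(add(add(SZ, Z), mul(add(SZ, mul(Z, SSZ)), add(SSZ, Z))), add(add(SSZ, SSZ), Z)))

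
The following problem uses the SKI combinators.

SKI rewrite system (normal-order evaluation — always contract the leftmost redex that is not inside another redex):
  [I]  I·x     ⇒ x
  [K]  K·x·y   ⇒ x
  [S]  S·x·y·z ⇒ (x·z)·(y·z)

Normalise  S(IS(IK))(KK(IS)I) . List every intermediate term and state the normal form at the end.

  start: S(IS(IK))(KK(IS)I)
  →1  S(S(IK))(KK(IS)I)
  →2  S(SK)(KK(IS)I)
  →3  S(SK)(KI)

Answer: normal form = S(SK)(KI)  (in 3 steps)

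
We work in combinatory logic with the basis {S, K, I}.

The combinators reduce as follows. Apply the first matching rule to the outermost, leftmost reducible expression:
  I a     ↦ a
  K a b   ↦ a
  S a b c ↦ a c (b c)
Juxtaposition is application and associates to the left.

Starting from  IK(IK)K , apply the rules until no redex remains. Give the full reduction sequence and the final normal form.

  start: IK(IK)K
  [1] K(IK)K
  [2] IK
  [3] K

Answer: normal form = K  (in 3 steps)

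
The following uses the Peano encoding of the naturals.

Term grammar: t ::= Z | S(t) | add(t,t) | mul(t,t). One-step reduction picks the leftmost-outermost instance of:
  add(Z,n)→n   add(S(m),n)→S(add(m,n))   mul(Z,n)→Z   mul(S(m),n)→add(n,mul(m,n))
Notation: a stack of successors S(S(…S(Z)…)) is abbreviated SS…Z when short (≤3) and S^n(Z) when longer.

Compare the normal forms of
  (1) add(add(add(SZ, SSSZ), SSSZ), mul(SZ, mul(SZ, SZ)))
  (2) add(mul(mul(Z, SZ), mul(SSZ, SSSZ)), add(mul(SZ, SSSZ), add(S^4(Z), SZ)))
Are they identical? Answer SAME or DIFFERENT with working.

Answer: SAME — A ⇓ S^8(Z), B ⇓ S^8(Z)

Working:
Term A:
  start: add(add(add(SZ, SSSZ), SSSZ), mul(SZ, mul(SZ, SZ)))
  →1  add(add(S(add(Z, SSSZ)), SSSZ), mul(SZ, mul(SZ, SZ)))
  →2  add(S(add(add(Z, SSSZ), SSSZ)), mul(SZ, mul(SZ, SZ)))
  →3  S(add(add(add(Z, SSSZ), SSSZ), mul(SZ, mul(SZ, SZ))))
  →4  S(add(add(SSSZ, SSSZ), mul(SZ, mul(SZ, SZ))))
  →5  S(add(S(add(SSZ, SSSZ)), mul(SZ, mul(SZ, SZ))))
  →6  S(S(add(add(SSZ, SSSZ), mul(SZ, mul(SZ, SZ)))))
  →7  S(S(add(S(add(SZ, SSSZ)), mul(SZ, mul(SZ, SZ)))))
  →8  S(S(S(add(add(SZ, SSSZ), mul(SZ, mul(SZ, SZ))))))
  →9  S(S(S(add(S(add(Z, SSSZ)), mul(SZ, mul(SZ, SZ))))))
  →10  S(S(S(S(add(add(Z, SSSZ), mul(SZ, mul(SZ, SZ)))))))
  →11  S(S(S(S(add(SSSZ, mul(SZ, mul(SZ, SZ)))))))
  →12  S(S(S(S(S(add(SSZ, mul(SZ, mul(SZ, SZ))))))))
  →13  S(S(S(S(S(S(add(SZ, mul(SZ, mul(SZ, SZ)))))))))
  →14  S(S(S(S(S(S(S(add(Z, mul(SZ, mul(SZ, SZ))))))))))
  →15  S(S(S(S(S(S(S(mul(SZ, mul(SZ, SZ)))))))))
  →16  S(S(S(S(S(S(S(add(mul(SZ, SZ), mul(Z, mul(SZ, SZ))))))))))
  →17  S(S(S(S(S(S(S(add(add(SZ, mul(Z, SZ)), mul(Z, mul(SZ, SZ))))))))))
  →18  S(S(S(S(S(S(S(add(S(add(Z, mul(Z, SZ))), mul(Z, mul(SZ, SZ))))))))))
  →19  S(S(S(S(S(S(S(S(add(add(Z, mul(Z, SZ)), mul(Z, mul(SZ, SZ)))))))))))
  →20  S(S(S(S(S(S(S(S(add(mul(Z, SZ), mul(Z, mul(SZ, SZ)))))))))))
  →21  S(S(S(S(S(S(S(S(add(Z, mul(Z, mul(SZ, SZ)))))))))))
  →22  S(S(S(S(S(S(S(S(mul(Z, mul(SZ, SZ))))))))))
  →23  S^8(Z)

Term B:
  start: add(mul(mul(Z, SZ), mul(SSZ, SSSZ)), add(mul(SZ, SSSZ), add(S^4(Z), SZ)))
  →1  add(mul(Z, mul(SSZ, SSSZ)), add(mul(SZ, SSSZ), add(S^4(Z), SZ)))
  →2  add(Z, add(mul(SZ, SSSZ), add(S^4(Z), SZ)))
  →3  add(mul(SZ, SSSZ), add(S^4(Z), SZ))
  →4  add(add(SSSZ, mul(Z, SSSZ)), add(S^4(Z), SZ))
  →5  add(S(add(SSZ, mul(Z, SSSZ))), add(S^4(Z), SZ))
  →6  S(add(add(SSZ, mul(Z, SSSZ)), add(S^4(Z), SZ)))
  →7  S(add(S(add(SZ, mul(Z, SSSZ))), add(S^4(Z), SZ)))
  →8  S(S(add(add(SZ, mul(Z, SSSZ)), add(S^4(Z), SZ))))
  →9  S(S(add(S(add(Z, mul(Z, SSSZ))), add(S^4(Z), SZ))))
  →10  S(S(S(add(add(Z, mul(Z, SSSZ)), add(S^4(Z), SZ)))))
  →11  S(S(S(add(mul(Z, SSSZ), add(S^4(Z), SZ)))))
  →12  S(S(S(add(Z, add(S^4(Z), SZ)))))
  →13  S(S(S(add(S^4(Z), SZ))))
  →14  S(S(S(S(add(SSSZ, SZ)))))
  →15  S(S(S(S(S(add(SSZ, SZ))))))
  →16  S(S(S(S(S(S(add(SZ, SZ)))))))
  →17  S(S(S(S(S(S(S(add(Z, SZ))))))))
  →18  S^8(Z)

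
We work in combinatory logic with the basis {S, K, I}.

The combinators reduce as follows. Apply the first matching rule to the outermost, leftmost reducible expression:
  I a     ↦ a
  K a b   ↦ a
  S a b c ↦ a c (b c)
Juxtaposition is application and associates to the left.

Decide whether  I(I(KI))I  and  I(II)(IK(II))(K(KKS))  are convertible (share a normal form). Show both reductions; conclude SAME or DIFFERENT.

Answer: SAME — A ⇓ I, B ⇓ I

Working:
Term A:
  start: I(I(KI))I
  [1] I(KI)I
  [2] KII
  [3] I

Term B:
  start: I(II)(IK(II))(K(KKS))
  [1] II(IK(II))(K(KKS))
  [2] I(IK(II))(K(KKS))
  [3] IK(II)(K(KKS))
  [4] K(II)(K(KKS))
  [5] II
  [6] I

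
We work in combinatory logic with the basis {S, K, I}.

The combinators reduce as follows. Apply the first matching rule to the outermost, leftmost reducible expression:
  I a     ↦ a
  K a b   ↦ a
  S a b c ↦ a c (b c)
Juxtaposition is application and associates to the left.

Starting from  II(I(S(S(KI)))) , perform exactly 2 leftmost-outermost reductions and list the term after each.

Answer: after 2 steps: I(S(S(KI)))

Reduction:
  start: II(I(S(S(KI))))
  step 1: I(I(S(S(KI))))
  step 2: I(S(S(KI)))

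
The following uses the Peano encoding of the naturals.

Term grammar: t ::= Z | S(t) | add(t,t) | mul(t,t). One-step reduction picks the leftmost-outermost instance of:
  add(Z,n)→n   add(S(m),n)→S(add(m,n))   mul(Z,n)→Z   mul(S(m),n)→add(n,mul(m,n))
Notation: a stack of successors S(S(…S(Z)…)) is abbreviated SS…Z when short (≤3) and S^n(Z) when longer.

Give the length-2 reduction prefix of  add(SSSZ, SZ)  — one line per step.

Answer: after 2 steps: S(S(add(SZ, SZ)))

Derivation:
  start: add(SSSZ, SZ)
  step 1: S(add(SSZ, SZ))
  step 2: S(S(add(SZ, SZ)))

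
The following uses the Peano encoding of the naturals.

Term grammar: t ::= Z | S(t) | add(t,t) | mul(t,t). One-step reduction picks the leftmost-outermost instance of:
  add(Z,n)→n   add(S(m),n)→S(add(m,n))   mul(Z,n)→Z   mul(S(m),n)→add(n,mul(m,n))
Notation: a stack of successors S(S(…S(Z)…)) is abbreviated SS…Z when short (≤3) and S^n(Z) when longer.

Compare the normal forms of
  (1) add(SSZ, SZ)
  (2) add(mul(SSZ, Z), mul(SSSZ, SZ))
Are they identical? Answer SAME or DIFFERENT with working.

Term A:
  start: add(SSZ, SZ)
  [1] S(add(SZ, SZ))
  [2] S(S(add(Z, SZ)))
  [3] SSSZ

Term B:
  start: add(mul(SSZ, Z), mul(SSSZ, SZ))
  [1] add(add(Z, mul(SZ, Z)), mul(SSSZ, SZ))
  [2] add(mul(SZ, Z), mul(SSSZ, SZ))
  [3] add(add(Z, mul(Z, Z)), mul(SSSZ, SZ))
  [4] add(mul(Z, Z), mul(SSSZ, SZ))
  [5] add(Z, mul(SSSZ, SZ))
  [6] mul(SSSZ, SZ)
  [7] add(SZ, mul(SSZ, SZ))
  [8] S(add(Z, mul(SSZ, SZ)))
  [9] S(mul(SSZ, SZ))
  [10] S(add(SZ, mul(SZ, SZ)))
  [11] S(S(add(Z, mul(SZ, SZ))))
  [12] S(S(mul(SZ, SZ)))
  [13] S(S(add(SZ, mul(Z, SZ))))
  [14] S(S(S(add(Z, mul(Z, SZ)))))
  [15] S(S(S(mul(Z, SZ))))
  [16] SSSZ

Answer: SAME — A ⇓ SSSZ, B ⇓ SSSZ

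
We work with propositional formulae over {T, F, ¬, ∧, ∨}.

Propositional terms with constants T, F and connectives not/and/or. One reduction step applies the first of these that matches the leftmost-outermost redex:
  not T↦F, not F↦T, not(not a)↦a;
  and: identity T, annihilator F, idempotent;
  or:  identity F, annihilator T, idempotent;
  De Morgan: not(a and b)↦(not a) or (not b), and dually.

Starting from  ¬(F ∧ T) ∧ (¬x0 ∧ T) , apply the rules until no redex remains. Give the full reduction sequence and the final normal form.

  start: ¬(F ∧ T) ∧ (¬x0 ∧ T)
  →1  (¬F ∨ ¬T) ∧ (¬x0 ∧ T)
  →2  (T ∨ ¬T) ∧ (¬x0 ∧ T)
  →3  T ∧ (¬x0 ∧ T)
  →4  ¬x0 ∧ T
  →5  ¬x0

Answer: normal form = ¬x0  (in 5 steps)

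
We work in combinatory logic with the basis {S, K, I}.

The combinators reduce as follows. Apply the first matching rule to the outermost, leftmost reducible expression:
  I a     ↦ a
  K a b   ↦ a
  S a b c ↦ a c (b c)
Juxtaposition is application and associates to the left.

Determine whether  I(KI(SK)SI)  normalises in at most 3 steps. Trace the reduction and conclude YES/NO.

  start: I(KI(SK)SI)
  →1  KI(SK)SI
  →2  ISI
  →3  SI

Answer: YES — reaches normal form SI in 3 ≤ 3 steps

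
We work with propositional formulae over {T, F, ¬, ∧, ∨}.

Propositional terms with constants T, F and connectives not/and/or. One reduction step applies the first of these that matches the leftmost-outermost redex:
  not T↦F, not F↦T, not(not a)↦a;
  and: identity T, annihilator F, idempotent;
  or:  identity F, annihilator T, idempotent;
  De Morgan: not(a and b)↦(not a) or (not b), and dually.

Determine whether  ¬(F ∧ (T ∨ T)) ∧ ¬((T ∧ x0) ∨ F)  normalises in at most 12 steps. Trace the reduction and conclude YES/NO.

  start: ¬(F ∧ (T ∨ T)) ∧ ¬((T ∧ x0) ∨ F)
  step 1: (¬F ∨ ¬(T ∨ T)) ∧ ¬((T ∧ x0) ∨ F)
  step 2: (T ∨ ¬(T ∨ T)) ∧ ¬((T ∧ x0) ∨ F)
  step 3: T ∧ ¬((T ∧ x0) ∨ F)
  step 4: ¬((T ∧ x0) ∨ F)
  step 5: ¬(T ∧ x0) ∧ ¬F
  step 6: (¬T ∨ ¬x0) ∧ ¬F
  step 7: (F ∨ ¬x0) ∧ ¬F
  step 8: ¬x0 ∧ ¬F
  step 9: ¬x0 ∧ T
  step 10: ¬x0

Answer: YES — reaches normal form ¬x0 in 10 ≤ 12 steps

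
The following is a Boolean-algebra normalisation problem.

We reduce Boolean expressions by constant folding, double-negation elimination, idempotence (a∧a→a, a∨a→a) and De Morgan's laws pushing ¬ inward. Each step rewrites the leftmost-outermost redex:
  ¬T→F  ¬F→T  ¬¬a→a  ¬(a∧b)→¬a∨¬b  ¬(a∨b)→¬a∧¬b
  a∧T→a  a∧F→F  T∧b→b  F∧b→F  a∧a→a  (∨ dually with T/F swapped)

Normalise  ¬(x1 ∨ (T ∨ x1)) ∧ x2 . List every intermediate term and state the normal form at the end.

  start: ¬(x1 ∨ (T ∨ x1)) ∧ x2
  →1  (¬x1 ∧ ¬(T ∨ x1)) ∧ x2
  →2  (¬x1 ∧ (¬T ∧ ¬x1)) ∧ x2
  →3  (¬x1 ∧ (F ∧ ¬x1)) ∧ x2
  →4  (¬x1 ∧ F) ∧ x2
  →5  F ∧ x2
  →6  F

Answer: normal form = F  (in 6 steps)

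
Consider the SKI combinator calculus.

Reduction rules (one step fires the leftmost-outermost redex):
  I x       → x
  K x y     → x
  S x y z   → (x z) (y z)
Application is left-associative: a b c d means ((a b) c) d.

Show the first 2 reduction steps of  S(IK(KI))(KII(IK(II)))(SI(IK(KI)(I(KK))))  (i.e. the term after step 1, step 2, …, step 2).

  start: S(IK(KI))(KII(IK(II)))(SI(IK(KI)(I(KK))))
  step 1: IK(KI)(SI(IK(KI)(I(KK))))(KII(IK(II))(SI(IK(KI)(I(KK)))))
  step 2: K(KI)(SI(IK(KI)(I(KK))))(KII(IK(II))(SI(IK(KI)(I(KK)))))

Answer: after 2 steps: K(KI)(SI(IK(KI)(I(KK))))(KII(IK(II))(SI(IK(KI)(I(KK)))))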